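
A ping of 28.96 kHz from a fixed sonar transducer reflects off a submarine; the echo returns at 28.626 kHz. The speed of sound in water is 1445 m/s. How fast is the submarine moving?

8.4 m/s

Double Doppler shift off a moving reflector: f₂ = f₀ · (v + u)/(v − u) (u > 0 toward emitter).
Rearranging, u = v · (f₂ − f₀)/(f₂ + f₀) = 1445 × -0.334/57.586 ≈ -8.4 m/s.
So the submarine is moving at 8.4 m/s away from the emitter.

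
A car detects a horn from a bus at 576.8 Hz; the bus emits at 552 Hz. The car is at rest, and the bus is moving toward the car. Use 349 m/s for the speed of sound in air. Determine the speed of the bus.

15.0 m/s

f' = f · v/(v − v_s) ⇒ v_s = v · |1 − f/f'|.
v_s = 349 × |1 − 552/576.8| = 349 × 0.043 ≈ 15.0 m/s.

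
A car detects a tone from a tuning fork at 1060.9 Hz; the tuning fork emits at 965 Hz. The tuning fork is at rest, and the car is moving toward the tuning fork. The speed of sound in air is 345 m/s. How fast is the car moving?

f' = f · (v + v_o)/v ⇒ v_o = v · |f'/f − 1|.
v_o = 345 × |1060.9/965 − 1| = 345 × 0.09938 ≈ 34 m/s.

34 m/s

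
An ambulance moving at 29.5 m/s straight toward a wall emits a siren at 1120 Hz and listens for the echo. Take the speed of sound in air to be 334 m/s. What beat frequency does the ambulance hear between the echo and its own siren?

The wall receives the sound from a moving source: f₁ = f₀ · v/(v − v_e) = 1120 × 334/304.5 ≈ 1229 Hz.
On the return leg the ambulance is a moving observer: f₂ = f₁ · (v + v_e)/v = 1229 × 363.5/334 ≈ 1337 Hz.
Beat against the emitted tone: |f₂ − f₀| = 2v_e·f₀/(v − v_e) = 2 × 29.5 × 1120/304.5 ≈ 217 Hz.

217 Hz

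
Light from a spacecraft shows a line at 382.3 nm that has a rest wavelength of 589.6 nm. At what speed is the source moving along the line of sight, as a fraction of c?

λ'/λ₀ = 0.6484 < 1 (blueshift), so the source is approaching.
λ'/λ₀ = √((1 − β)/(1 + β)) for an approaching source ⇒ β = (1 − r²)/(1 + r²) with r = λ'/λ₀.
β = (1 − 0.4204)/(1 + 0.4204) ≈ 0.408.

0.408c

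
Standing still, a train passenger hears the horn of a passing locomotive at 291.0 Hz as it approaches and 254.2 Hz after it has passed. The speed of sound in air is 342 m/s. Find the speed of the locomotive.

f₁/f₂ = (v + v_s)/(v − v_s), so v_s = v · (f₁ − f₂)/(f₁ + f₂).
v_s = 342 × (291.0 − 254.2)/(291.0 + 254.2) = 342 × 36.8/545.2 ≈ 23.1 m/s.

23.1 m/s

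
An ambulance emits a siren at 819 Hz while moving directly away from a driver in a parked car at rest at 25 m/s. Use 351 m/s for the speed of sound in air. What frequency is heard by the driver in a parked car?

Moving source, stationary observer: f' = f · v/(v + v_s) since the source is receding.
f' = 819 × 351/(351 + 25) = 819 × 351/376 ≈ 765 Hz.

765 Hz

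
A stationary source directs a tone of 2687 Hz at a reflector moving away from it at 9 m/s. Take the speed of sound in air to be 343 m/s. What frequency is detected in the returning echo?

At the reflector (a moving observer), f₁ = f₀ · (v − u)/v = 2687 × 334/343 ≈ 2616 Hz.
The reflection then acts as a moving source: f₂ = f₁ · v/(v + u) ≈ 2550 Hz.
Equivalently f₂ = f₀ · (v − u)/(v + u).

2550 Hz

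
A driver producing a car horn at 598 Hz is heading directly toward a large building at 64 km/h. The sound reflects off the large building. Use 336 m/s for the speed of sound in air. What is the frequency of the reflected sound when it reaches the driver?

665 Hz

64 km/h = 17.78 m/s.
The large building receives the sound from a moving source: f₁ = f₀ · v/(v − v_e) = 598 × 336/318.22 ≈ 631 Hz.
On the return leg the driver is a moving observer: f₂ = f₁ · (v + v_e)/v = 631 × 353.78/336 ≈ 665 Hz.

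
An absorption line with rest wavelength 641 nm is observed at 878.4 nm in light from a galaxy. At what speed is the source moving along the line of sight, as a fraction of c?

0.305c

λ'/λ₀ = 1.3704 > 1 (redshift), so the source is receding.
λ'/λ₀ = √((1 + β)/(1 − β)) for a receding source ⇒ β = (r² − 1)/(r² + 1) with r = λ'/λ₀.
β = (1.8779 − 1)/(1.8779 + 1) ≈ 0.305.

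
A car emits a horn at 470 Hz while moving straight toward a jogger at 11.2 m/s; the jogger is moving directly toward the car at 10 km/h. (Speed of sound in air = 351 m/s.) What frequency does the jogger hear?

10 km/h = 2.778 m/s.
General Doppler shift: f' = f · (v + v_o)/(v − v_s).
f' = 470 × (351 + 2.778)/(351 − 11.2) = 470 × 353.78/339.8 ≈ 489 Hz.

489 Hz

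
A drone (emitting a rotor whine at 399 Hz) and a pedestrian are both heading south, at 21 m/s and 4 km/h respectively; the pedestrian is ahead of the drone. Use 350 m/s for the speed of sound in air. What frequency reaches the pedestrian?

4 km/h = 1.111 m/s.
The pedestrian is ahead, so the drone is moving toward it while the pedestrian is moving away from the drone.
Both move, so f' = f · (v − v_o)/(v − v_s).
f' = 399 × (350 − 1.111)/(350 − 21) = 399 × 348.89/329 ≈ 423 Hz.

423 Hz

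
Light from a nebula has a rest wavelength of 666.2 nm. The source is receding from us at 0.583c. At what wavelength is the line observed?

1298.0 nm

Relativistic Doppler for wavelength: λ' = λ₀ · √((1 + β)/(1 − β)).
λ' = 666.2 × √(1.5830/0.4170) = 666.2 × 1.94837 ≈ 1298.0 nm.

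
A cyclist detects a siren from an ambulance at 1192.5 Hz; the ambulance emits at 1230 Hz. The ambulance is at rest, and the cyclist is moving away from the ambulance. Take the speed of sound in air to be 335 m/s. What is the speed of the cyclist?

10.2 m/s

f' = f · (v − v_o)/v ⇒ v_o = v · |f'/f − 1|.
v_o = 335 × |1192.5/1230 − 1| = 335 × 0.03049 ≈ 10.2 m/s.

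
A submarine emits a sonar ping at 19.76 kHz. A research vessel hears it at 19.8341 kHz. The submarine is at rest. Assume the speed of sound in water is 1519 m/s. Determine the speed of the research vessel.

f' > f, so the research vessel is approaching.
f' = f · (v + v_o)/v ⇒ v_o = v · |f'/f − 1|.
v_o = 1519 × |19.8341/19.76 − 1| = 1519 × 0.00375 ≈ 5.7 m/s.

5.7 m/s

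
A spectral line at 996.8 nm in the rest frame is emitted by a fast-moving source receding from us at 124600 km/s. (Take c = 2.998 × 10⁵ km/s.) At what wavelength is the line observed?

β = v/c = 124600/299800 = 0.4156.
Relativistic Doppler for wavelength: λ' = λ₀ · √((1 + β)/(1 − β)).
λ' = 996.8 × √(1.4156/0.5844) = 996.8 × 1.55640 ≈ 1551.4 nm.

1551.4 nm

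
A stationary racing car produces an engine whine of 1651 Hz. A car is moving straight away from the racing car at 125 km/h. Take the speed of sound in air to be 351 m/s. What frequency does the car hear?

1488 Hz

125 km/h = 34.72 m/s.
Moving observer, stationary source: f' = f · (v − v_o)/v.
f' = 1651 × (351 − 34.72)/351 = 1651 × 316.28/351 ≈ 1488 Hz.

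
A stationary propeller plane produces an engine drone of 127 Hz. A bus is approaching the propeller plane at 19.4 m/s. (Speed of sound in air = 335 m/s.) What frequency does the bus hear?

134 Hz

Only the observer moves, toward the source, so f' = f · (v + v_o)/v.
f' = 127 × (335 + 19.4)/335 = 127 × 354.4/335 ≈ 134 Hz.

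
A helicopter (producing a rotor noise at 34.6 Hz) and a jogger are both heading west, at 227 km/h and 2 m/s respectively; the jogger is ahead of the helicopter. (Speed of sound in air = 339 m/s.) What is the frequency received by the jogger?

42.3 Hz

227 km/h = 63.06 m/s.
The jogger is ahead, so the helicopter is moving toward it while the jogger is moving away from the helicopter.
General Doppler shift: f' = f · (v − v_o)/(v − v_s).
f' = 34.6 × (339 − 2)/(339 − 63.06) = 34.6 × 337/275.94 ≈ 42.3 Hz.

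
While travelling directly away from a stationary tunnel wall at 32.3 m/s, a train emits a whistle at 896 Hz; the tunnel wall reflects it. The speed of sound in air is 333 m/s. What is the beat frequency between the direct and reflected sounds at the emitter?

158 Hz

The tunnel wall receives the sound from a moving source: f₁ = f₀ · v/(v + v_e) = 896 × 333/365.3 ≈ 816.8 Hz.
On the return leg the train is a moving observer: f₂ = f₁ · (v − v_e)/v = 816.8 × 300.7/333 ≈ 737.6 Hz.
Beat against the emitted tone: |f₂ − f₀| = 2v_e·f₀/(v + v_e) = 2 × 32.3 × 896/365.3 ≈ 158 Hz.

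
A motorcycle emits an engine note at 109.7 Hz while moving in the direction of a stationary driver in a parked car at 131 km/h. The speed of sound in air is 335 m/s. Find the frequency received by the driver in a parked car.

123 Hz

131 km/h = 36.39 m/s.
With the source moving toward a stationary observer, f' = f · v/(v − v_s).
f' = 109.7 × 335/(335 − 36.39) = 109.7 × 335/298.6 ≈ 123 Hz.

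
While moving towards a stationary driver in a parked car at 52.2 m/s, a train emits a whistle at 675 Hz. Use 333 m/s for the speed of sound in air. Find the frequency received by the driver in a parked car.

800 Hz

Moving source, stationary observer: f' = f · v/(v − v_s) since the source is approaching.
f' = 675 × 333/(333 − 52.2) = 675 × 333/280.8 ≈ 800 Hz.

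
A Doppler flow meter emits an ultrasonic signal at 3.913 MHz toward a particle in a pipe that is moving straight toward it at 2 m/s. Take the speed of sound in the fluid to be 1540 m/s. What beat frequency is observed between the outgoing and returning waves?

The particle in a pipe first receives the wave as a moving observer: f₁ = f₀ · (v + u)/v = 3.913 × (1540 + 2)/1540 ≈ 3.91808 MHz.
The reflection then acts as a moving source: f₂ = f₁ · v/(v − u) ≈ 3.92318 MHz.
Equivalently f₂ = f₀ · (v + u)/(v − u).
Beat frequency (with f₀ = 3913000 Hz): |f₂ − f₀| = 2u·f₀/(v − u) = 2 × 2 × 3913000/1538 ≈ 10177 Hz.

10177 Hz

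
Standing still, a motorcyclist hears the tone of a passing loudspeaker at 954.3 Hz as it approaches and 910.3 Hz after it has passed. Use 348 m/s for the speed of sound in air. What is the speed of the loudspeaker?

f₁/f₂ = (v + v_s)/(v − v_s), so v_s = v · (f₁ − f₂)/(f₁ + f₂).
v_s = 348 × (954.3 − 910.3)/(954.3 + 910.3) = 348 × 44.0/1864.6 ≈ 8.2 m/s.

8.2 m/s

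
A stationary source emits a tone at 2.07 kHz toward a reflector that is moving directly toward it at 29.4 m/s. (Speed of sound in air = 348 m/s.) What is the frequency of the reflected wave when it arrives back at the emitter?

2.45 kHz

The reflector first receives the wave as a moving observer: f₁ = f₀ · (v + u)/v = 2.07 × (348 + 29.4)/348 ≈ 2.24 kHz.
On reflection it acts as a source moving toward the stationary detector: f₂ = f₁ · v/(v − u) = 2.24 × 348/318.6 ≈ 2.45 kHz.
Equivalently f₂ = f₀ · (v + u)/(v − u).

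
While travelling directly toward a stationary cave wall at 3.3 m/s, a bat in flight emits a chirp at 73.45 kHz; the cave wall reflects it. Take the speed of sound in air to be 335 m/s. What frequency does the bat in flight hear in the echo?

74.9 kHz

The cave wall receives the sound from a moving source: f₁ = f₀ · v/(v − v_e) = 73.45 × 335/331.7 ≈ 74.2 kHz.
On the return leg the bat in flight is a moving observer: f₂ = f₁ · (v + v_e)/v = 74.2 × 338.3/335 ≈ 74.9 kHz.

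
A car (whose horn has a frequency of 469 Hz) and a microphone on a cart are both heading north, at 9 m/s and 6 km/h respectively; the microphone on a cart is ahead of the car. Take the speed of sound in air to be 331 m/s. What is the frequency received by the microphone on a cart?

480 Hz

6 km/h = 1.667 m/s.
The microphone on a cart is ahead, so the car is moving toward it while the microphone on a cart is moving away from the car.
General Doppler shift: f' = f · (v − v_o)/(v − v_s).
f' = 469 × (331 − 1.667)/(331 − 9) = 469 × 329.33/322 ≈ 480 Hz.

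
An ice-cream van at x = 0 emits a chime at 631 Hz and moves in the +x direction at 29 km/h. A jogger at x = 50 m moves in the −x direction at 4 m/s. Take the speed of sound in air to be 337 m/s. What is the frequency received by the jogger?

29 km/h = 8.056 m/s.
The observer lies on the +x side, so the source is heading toward the observer and the observer is heading toward the source.
Both move, so f' = f · (v + v_o)/(v − v_s).
f' = 631 × (337 + 4)/(337 − 8.056) = 631 × 341/328.94 ≈ 654 Hz.

654 Hz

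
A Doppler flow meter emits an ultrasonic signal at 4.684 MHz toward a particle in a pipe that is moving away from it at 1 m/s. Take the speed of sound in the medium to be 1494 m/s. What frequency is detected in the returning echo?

4.678 MHz

At the particle in a pipe (a moving observer), f₁ = f₀ · (v − u)/v = 4.684 × 1493/1494 ≈ 4.681 MHz.
The reflection then acts as a moving source: f₂ = f₁ · v/(v + u) ≈ 4.678 MHz.
Equivalently f₂ = f₀ · (v − u)/(v + u).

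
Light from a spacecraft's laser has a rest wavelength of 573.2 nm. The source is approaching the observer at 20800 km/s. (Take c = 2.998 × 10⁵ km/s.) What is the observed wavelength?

534.7 nm

β = v/c = 20800/299800 = 0.0694.
Relativistic Doppler for wavelength: λ' = λ₀ · √((1 − β)/(1 + β)).
λ' = 573.2 × √(0.9306/1.0694) = 573.2 × 0.93287 ≈ 534.7 nm.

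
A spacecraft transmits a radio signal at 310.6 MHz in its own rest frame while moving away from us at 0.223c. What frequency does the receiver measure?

Relativistic Doppler for frequency: f' = f₀ · √((1 − β)/(1 + β)).
f' = 310.6 × √(0.7770/1.2230) = 310.6 × 0.79707 ≈ 247.6 MHz.

247.6 MHz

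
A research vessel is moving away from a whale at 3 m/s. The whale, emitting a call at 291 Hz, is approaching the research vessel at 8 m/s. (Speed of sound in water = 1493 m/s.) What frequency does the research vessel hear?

292 Hz

With source approaching and observer receding, f' = f · (v − v_o)/(v − v_s).
f' = 291 × (1493 − 3)/(1493 − 8) = 291 × 1490/1485 ≈ 292 Hz.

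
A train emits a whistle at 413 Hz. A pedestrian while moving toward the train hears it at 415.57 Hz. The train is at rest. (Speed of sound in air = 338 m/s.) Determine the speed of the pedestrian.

f' = f · (v + v_o)/v ⇒ v_o = v · |f'/f − 1|.
v_o = 338 × |415.57/413 − 1| = 338 × 0.006223 ≈ 2.10 m/s.

2.10 m/s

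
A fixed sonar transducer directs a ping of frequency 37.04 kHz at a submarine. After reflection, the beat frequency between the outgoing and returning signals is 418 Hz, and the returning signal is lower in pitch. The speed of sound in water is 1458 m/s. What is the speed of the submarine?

Double Doppler shift off a moving reflector: f₂ = f₀ · (v + u)/(v − u) (u > 0 toward emitter).
Returning signal is lower, so f₂ = f₀ − Δf = 37040 − 418 = 36622 Hz.
Rearranging, u = v · (f₂ − f₀)/(f₂ + f₀) = 1458 × -418/73662 ≈ -8.3 m/s.
So the submarine is moving at 8.3 m/s away from the emitter.

8.3 m/s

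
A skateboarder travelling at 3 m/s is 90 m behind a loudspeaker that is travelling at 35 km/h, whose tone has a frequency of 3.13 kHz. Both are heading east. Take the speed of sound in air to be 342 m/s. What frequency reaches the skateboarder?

35 km/h = 9.722 m/s.
The skateboarder is behind, so the loudspeaker is moving away from it while the skateboarder is moving toward the loudspeaker.
Both move, so f' = f · (v + v_o)/(v + v_s).
f' = 3.13 × (342 + 3)/(342 + 9.722) = 3.13 × 345/351.72 ≈ 3.07 kHz.

3.07 kHz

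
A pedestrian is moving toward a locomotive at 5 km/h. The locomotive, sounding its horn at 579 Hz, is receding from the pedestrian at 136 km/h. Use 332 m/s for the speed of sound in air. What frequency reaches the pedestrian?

136 km/h = 37.78 m/s; 5 km/h = 1.389 m/s.
Both move, so f' = f · (v + v_o)/(v + v_s).
f' = 579 × (332 + 1.389)/(332 + 37.78) = 579 × 333.39/369.78 ≈ 522 Hz.

522 Hz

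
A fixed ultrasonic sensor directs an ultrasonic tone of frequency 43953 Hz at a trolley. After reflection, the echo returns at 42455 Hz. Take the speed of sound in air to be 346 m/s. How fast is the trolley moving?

Double Doppler shift off a moving reflector: f₂ = f₀ · (v + u)/(v − u) (u > 0 toward emitter).
Rearranging, u = v · (f₂ − f₀)/(f₂ + f₀) = 346 × -1498/86408 ≈ -6.0 m/s.
So the trolley is moving at 6.0 m/s away from the emitter.

6.0 m/s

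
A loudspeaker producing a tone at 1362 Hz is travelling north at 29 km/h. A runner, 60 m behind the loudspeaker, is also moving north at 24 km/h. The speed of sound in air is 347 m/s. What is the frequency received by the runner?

1357 Hz

29 km/h = 8.056 m/s; 24 km/h = 6.667 m/s.
The runner is behind, so the loudspeaker is moving away from it while the runner is moving toward the loudspeaker.
Both move, so f' = f · (v + v_o)/(v + v_s).
f' = 1362 × (347 + 6.667)/(347 + 8.056) = 1362 × 353.67/355.06 ≈ 1357 Hz.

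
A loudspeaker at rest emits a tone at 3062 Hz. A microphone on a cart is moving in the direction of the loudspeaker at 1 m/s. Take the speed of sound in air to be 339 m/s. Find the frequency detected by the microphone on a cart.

Only the observer moves, toward the source, so f' = f · (v + v_o)/v.
f' = 3062 × (339 + 1)/339 = 3062 × 340/339 ≈ 3071 Hz.

3071 Hz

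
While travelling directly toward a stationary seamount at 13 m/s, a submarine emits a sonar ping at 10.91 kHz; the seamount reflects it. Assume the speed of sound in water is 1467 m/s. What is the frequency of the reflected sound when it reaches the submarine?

The seamount receives the sound from a moving source: f₁ = f₀ · v/(v − v_e) = 10.91 × 1467/1454 ≈ 11.01 kHz.
On the return leg the submarine is a moving observer: f₂ = f₁ · (v + v_e)/v = 11.01 × 1480/1467 ≈ 11.11 kHz.
Equivalently f₂ = f₀ · (v + v_e)/(v − v_e).

11.11 kHz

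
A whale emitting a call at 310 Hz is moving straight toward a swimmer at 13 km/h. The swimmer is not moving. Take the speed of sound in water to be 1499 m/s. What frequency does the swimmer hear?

311 Hz

13 km/h = 3.611 m/s.
Moving source, stationary observer: f' = f · v/(v − v_s) since the source is approaching.
f' = 310 × 1499/(1499 − 3.611) = 310 × 1499/1495 ≈ 311 Hz.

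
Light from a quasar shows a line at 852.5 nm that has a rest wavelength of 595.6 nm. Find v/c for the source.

λ'/λ₀ = 1.4313 > 1 (redshift), so the source is receding.
λ'/λ₀ = √((1 + β)/(1 − β)) for a receding source ⇒ β = (r² − 1)/(r² + 1) with r = λ'/λ₀.
β = (2.0487 − 1)/(2.0487 + 1) ≈ 0.344.

0.344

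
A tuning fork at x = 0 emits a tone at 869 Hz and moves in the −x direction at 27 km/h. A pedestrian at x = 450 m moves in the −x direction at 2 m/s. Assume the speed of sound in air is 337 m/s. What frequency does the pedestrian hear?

27 km/h = 7.5 m/s.
The observer lies on the +x side, so the source is heading away from the observer and the observer is heading toward the source.
Both move, so f' = f · (v + v_o)/(v + v_s).
f' = 869 × (337 + 2)/(337 + 7.5) = 869 × 339/344.5 ≈ 855 Hz.

855 Hz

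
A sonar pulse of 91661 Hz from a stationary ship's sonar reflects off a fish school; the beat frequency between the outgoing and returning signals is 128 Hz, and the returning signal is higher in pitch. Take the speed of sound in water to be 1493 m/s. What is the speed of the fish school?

Double Doppler shift off a moving reflector: f₂ = f₀ · (v + u)/(v − u) (u > 0 toward emitter).
Returning signal is higher, so f₂ = f₀ + Δf = 91661 + 128 = 91789 Hz.
Rearranging, u = v · (f₂ − f₀)/(f₂ + f₀) = 1493 × 128/183450 ≈ 1.04 m/s.
So the fish school is moving at 1.04 m/s toward the emitter.

1.04 m/s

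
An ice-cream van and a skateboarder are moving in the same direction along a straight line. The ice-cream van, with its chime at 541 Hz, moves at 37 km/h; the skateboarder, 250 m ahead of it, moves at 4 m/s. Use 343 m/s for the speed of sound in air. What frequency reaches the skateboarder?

37 km/h = 10.28 m/s.
The skateboarder is ahead, so the ice-cream van is moving toward it while the skateboarder is moving away from the ice-cream van.
General Doppler shift: f' = f · (v − v_o)/(v − v_s).
f' = 541 × (343 − 4)/(343 − 10.28) = 541 × 339/332.72 ≈ 551 Hz.

551 Hz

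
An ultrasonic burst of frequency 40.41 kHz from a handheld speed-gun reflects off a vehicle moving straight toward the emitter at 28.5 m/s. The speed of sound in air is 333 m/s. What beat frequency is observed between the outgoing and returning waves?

7564 Hz

At the vehicle (a moving observer), f₁ = f₀ · (v + u)/v = 40.41 × 361.5/333 ≈ 43.87 kHz.
On reflection it acts as a source moving toward the stationary detector: f₂ = f₁ · v/(v − u) = 43.87 × 333/304.5 ≈ 47.97 kHz.
Beat frequency (with f₀ = 40410 Hz): |f₂ − f₀| = 2u·f₀/(v − u) = 2 × 28.5 × 40410/304.5 ≈ 7564 Hz.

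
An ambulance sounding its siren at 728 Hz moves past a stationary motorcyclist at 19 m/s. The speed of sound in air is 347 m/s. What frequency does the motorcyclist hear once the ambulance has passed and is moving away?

690 Hz

Receding: f₂ = f · v/(v + v_s) = 728 × 347/366 ≈ 690 Hz.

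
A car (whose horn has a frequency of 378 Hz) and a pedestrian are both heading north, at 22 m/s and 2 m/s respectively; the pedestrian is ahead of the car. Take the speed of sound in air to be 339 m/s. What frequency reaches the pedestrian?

The pedestrian is ahead, so the car is moving toward it while the pedestrian is moving away from the car.
With source approaching and observer receding, f' = f · (v − v_o)/(v − v_s).
f' = 378 × (339 − 2)/(339 − 22) = 378 × 337/317 ≈ 402 Hz.

402 Hz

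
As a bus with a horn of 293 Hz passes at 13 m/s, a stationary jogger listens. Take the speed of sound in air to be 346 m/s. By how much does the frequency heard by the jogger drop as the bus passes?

Approaching: f₁ = f · v/(v − v_s) = 293 × 346/333 ≈ 304.4 Hz.
Receding: f₂ = f · v/(v + v_s) = 293 × 346/359 ≈ 282.4 Hz.
Drop: f₁ − f₂ = 2f·v·v_s/(v² − v_s²) = 2 × 293 × 346 × 13/(346² − 13²) ≈ 22.0 Hz.

22.0 Hz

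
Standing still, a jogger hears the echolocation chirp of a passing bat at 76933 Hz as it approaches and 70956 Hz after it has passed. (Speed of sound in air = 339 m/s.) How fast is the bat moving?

f₁/f₂ = (v + v_s)/(v − v_s), so v_s = v · (f₁ − f₂)/(f₁ + f₂).
v_s = 339 × (76933 − 70956)/(76933 + 70956) = 339 × 5977/147889 ≈ 13.7 m/s.

13.7 m/s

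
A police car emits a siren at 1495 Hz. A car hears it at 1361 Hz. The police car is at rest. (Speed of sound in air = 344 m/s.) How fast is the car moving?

f' < f, so the car is receding.
f' = f · (v − v_o)/v ⇒ v_o = v · |f'/f − 1|.
v_o = 344 × |1361/1495 − 1| = 344 × 0.08963 ≈ 31 m/s.

31 m/s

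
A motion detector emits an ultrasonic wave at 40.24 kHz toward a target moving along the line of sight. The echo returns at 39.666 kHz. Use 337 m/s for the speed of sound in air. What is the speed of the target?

Double Doppler shift off a moving reflector: f₂ = f₀ · (v + u)/(v − u) (u > 0 toward emitter).
Rearranging, u = v · (f₂ − f₀)/(f₂ + f₀) = 337 × -0.574/79.906 ≈ -2.42 m/s.
So the target is moving at 2.42 m/s away from the emitter.

2.42 m/s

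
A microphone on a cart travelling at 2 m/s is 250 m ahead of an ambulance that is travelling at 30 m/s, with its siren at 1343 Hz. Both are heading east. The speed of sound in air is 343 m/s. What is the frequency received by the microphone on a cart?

The microphone on a cart is ahead, so the ambulance is moving toward it while the microphone on a cart is moving away from the ambulance.
General Doppler shift: f' = f · (v − v_o)/(v − v_s).
f' = 1343 × (343 − 2)/(343 − 30) = 1343 × 341/313 ≈ 1463 Hz.

1463 Hz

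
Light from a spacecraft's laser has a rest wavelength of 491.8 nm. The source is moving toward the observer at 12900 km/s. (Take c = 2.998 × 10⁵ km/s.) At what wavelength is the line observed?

β = v/c = 12900/299800 = 0.0430.
Relativistic Doppler for wavelength: λ' = λ₀ · √((1 − β)/(1 + β)).
λ' = 491.8 × √(0.9570/1.0430) = 491.8 × 0.95786 ≈ 471.1 nm.

471.1 nm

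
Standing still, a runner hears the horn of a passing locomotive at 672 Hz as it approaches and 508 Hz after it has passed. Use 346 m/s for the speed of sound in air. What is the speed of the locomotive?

f₁/f₂ = (v + v_s)/(v − v_s), so v_s = v · (f₁ − f₂)/(f₁ + f₂).
v_s = 346 × (672 − 508)/(672 + 508) = 346 × 164/1180 ≈ 48 m/s.

48 m/s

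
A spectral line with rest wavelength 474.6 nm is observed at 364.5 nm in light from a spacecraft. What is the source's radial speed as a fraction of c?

0.258c

λ'/λ₀ = 0.7680 < 1 (blueshift), so the source is approaching.
λ'/λ₀ = √((1 − β)/(1 + β)) for an approaching source ⇒ β = (1 − r²)/(1 + r²) with r = λ'/λ₀.
β = (1 − 0.5898)/(1 + 0.5898) ≈ 0.258.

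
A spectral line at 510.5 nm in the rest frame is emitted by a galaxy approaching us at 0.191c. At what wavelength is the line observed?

420.7 nm

Relativistic Doppler for wavelength: λ' = λ₀ · √((1 − β)/(1 + β)).
λ' = 510.5 × √(0.8090/1.1910) = 510.5 × 0.82417 ≈ 420.7 nm.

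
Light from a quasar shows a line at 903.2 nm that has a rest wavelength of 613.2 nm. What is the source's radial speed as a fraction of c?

λ'/λ₀ = 1.4729 > 1 (redshift), so the source is receding.
λ'/λ₀ = √((1 + β)/(1 − β)) for a receding source ⇒ β = (r² − 1)/(r² + 1) with r = λ'/λ₀.
β = (2.1695 − 1)/(2.1695 + 1) ≈ 0.369.

0.369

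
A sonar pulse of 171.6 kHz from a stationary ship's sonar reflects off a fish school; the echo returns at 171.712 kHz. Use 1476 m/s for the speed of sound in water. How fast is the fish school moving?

0.48 m/s

Double Doppler shift off a moving reflector: f₂ = f₀ · (v + u)/(v − u) (u > 0 toward emitter).
Rearranging, u = v · (f₂ − f₀)/(f₂ + f₀) = 1476 × 0.112/343.312 ≈ 0.48 m/s.
So the fish school is moving at 0.48 m/s toward the emitter.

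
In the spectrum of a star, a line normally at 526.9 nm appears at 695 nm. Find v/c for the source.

0.270

λ'/λ₀ = 1.3190 > 1 (redshift), so the source is receding.
λ'/λ₀ = √((1 + β)/(1 − β)) for a receding source ⇒ β = (r² − 1)/(r² + 1) with r = λ'/λ₀.
β = (1.7399 − 1)/(1.7399 + 1) ≈ 0.270.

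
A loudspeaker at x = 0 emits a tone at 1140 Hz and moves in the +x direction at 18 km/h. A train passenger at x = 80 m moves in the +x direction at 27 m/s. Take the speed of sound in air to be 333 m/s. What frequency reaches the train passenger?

18 km/h = 5 m/s.
The observer lies on the +x side, so the source is heading toward the observer and the observer is heading away from the source.
General Doppler shift: f' = f · (v − v_o)/(v − v_s).
f' = 1140 × (333 − 27)/(333 − 5) = 1140 × 306/328 ≈ 1064 Hz.

1064 Hz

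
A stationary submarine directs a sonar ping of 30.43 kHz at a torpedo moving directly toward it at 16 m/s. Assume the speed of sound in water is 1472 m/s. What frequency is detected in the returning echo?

At the torpedo (a moving observer), f₁ = f₀ · (v + u)/v = 30.43 × 1488/1472 ≈ 30.8 kHz.
The reflection then acts as a moving source: f₂ = f₁ · v/(v − u) ≈ 31.1 kHz.
Equivalently f₂ = f₀ · (v + u)/(v − u).

31.1 kHz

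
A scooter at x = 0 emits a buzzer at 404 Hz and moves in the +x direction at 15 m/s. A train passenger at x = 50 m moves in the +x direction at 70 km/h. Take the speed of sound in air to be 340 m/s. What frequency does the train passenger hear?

398 Hz

70 km/h = 19.44 m/s.
The observer lies on the +x side, so the source is heading toward the observer and the observer is heading away from the source.
With source approaching and observer receding, f' = f · (v − v_o)/(v − v_s).
f' = 404 × (340 − 19.44)/(340 − 15) = 404 × 320.56/325 ≈ 398 Hz.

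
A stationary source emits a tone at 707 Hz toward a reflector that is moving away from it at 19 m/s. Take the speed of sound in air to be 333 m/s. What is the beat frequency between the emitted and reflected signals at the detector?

76 Hz

At the reflector (a moving observer), f₁ = f₀ · (v − u)/v = 707 × 314/333 ≈ 666.7 Hz.
On reflection it acts as a source moving away from the stationary detector: f₂ = f₁ · v/(v + u) = 666.7 × 333/352 ≈ 630.7 Hz.
Equivalently f₂ = f₀ · (v − u)/(v + u).
Beat frequency: |f₂ − f₀| = 2u·f₀/(v + u) = 2 × 19 × 707/352 ≈ 76 Hz.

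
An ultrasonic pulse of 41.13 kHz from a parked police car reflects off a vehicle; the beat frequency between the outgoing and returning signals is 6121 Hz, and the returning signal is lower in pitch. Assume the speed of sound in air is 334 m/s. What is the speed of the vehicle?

27 m/s

Double Doppler shift off a moving reflector: f₂ = f₀ · (v + u)/(v − u) (u > 0 toward emitter).
Returning signal is lower, so f₂ = f₀ − Δf = 41130 − 6121 = 35009 Hz.
Rearranging, u = v · (f₂ − f₀)/(f₂ + f₀) = 334 × -6121/76139 ≈ -27 m/s.
So the vehicle is moving at 27 m/s away from the emitter.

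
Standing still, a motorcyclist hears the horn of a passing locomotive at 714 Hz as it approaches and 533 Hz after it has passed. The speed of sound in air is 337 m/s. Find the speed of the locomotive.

f₁/f₂ = (v + v_s)/(v − v_s), so v_s = v · (f₁ − f₂)/(f₁ + f₂).
v_s = 337 × (714 − 533)/(714 + 533) = 337 × 181/1247 ≈ 49 m/s.

49 m/s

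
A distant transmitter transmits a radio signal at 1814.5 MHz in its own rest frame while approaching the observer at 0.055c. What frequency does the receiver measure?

1917.2 MHz

Relativistic Doppler for frequency: f' = f₀ · √((1 + β)/(1 − β)).
f' = 1814.5 × √(1.0550/0.9450) = 1814.5 × 1.05660 ≈ 1917.2 MHz.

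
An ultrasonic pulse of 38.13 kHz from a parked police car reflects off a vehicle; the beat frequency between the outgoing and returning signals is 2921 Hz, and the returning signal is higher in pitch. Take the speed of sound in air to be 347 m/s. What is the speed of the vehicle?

12.8 m/s

Double Doppler shift off a moving reflector: f₂ = f₀ · (v + u)/(v − u) (u > 0 toward emitter).
Returning signal is higher, so f₂ = f₀ + Δf = 38130 + 2921 = 41051 Hz.
Rearranging, u = v · (f₂ − f₀)/(f₂ + f₀) = 347 × 2921/79181 ≈ 12.8 m/s.
So the vehicle is moving at 12.8 m/s toward the emitter.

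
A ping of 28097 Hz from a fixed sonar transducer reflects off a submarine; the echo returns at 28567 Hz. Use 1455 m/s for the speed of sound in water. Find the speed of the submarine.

Double Doppler shift off a moving reflector: f₂ = f₀ · (v + u)/(v − u) (u > 0 toward emitter).
Rearranging, u = v · (f₂ − f₀)/(f₂ + f₀) = 1455 × 470/56664 ≈ 12.1 m/s.
So the submarine is moving at 12.1 m/s toward the emitter.

12.1 m/s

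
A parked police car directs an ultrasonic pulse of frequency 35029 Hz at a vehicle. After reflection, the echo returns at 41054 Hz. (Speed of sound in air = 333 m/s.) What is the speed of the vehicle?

26 m/s

Double Doppler shift off a moving reflector: f₂ = f₀ · (v + u)/(v − u) (u > 0 toward emitter).
Rearranging, u = v · (f₂ − f₀)/(f₂ + f₀) = 333 × 6025/76083 ≈ 26 m/s.
So the vehicle is moving at 26 m/s toward the emitter.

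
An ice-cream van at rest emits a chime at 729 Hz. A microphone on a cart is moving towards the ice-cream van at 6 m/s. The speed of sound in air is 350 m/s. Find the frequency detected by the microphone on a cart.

741 Hz

Moving observer, stationary source: f' = f · (v + v_o)/v.
f' = 729 × (350 + 6)/350 = 729 × 356/350 ≈ 741 Hz.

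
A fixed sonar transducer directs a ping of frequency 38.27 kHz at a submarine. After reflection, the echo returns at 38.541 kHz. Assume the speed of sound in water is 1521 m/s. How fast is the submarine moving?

5.4 m/s

Double Doppler shift off a moving reflector: f₂ = f₀ · (v + u)/(v − u) (u > 0 toward emitter).
Rearranging, u = v · (f₂ − f₀)/(f₂ + f₀) = 1521 × 0.271/76.811 ≈ 5.4 m/s.
So the submarine is moving at 5.4 m/s toward the emitter.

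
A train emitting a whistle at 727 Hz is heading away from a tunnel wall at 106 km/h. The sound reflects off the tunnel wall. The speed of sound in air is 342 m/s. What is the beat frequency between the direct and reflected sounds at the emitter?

106 km/h = 29.44 m/s.
The tunnel wall receives the sound from a moving source: f₁ = f₀ · v/(v + v_e) = 727 × 342/371.44 ≈ 669.4 Hz.
On the return leg the train is a moving observer: f₂ = f₁ · (v − v_e)/v = 669.4 × 312.56/342 ≈ 611.7 Hz.
Equivalently f₂ = f₀ · (v − v_e)/(v + v_e).
Beat against the emitted tone: |f₂ − f₀| = 2v_e·f₀/(v + v_e) = 2 × 29.44 × 727/371.44 ≈ 115 Hz.

115 Hz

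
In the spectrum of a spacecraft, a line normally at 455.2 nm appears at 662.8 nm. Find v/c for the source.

λ'/λ₀ = 1.4561 > 1 (redshift), so the source is receding.
λ'/λ₀ = √((1 + β)/(1 − β)) for a receding source ⇒ β = (r² − 1)/(r² + 1) with r = λ'/λ₀.
β = (2.1201 − 1)/(2.1201 + 1) ≈ 0.359.

0.359c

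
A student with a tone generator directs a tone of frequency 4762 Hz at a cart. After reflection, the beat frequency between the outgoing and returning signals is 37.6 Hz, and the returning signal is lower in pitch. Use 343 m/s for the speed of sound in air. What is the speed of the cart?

1.36 m/s

Double Doppler shift off a moving reflector: f₂ = f₀ · (v + u)/(v − u) (u > 0 toward emitter).
Returning signal is lower, so f₂ = f₀ − Δf = 4762 − 37.6 = 4724.4 Hz.
Rearranging, u = v · (f₂ − f₀)/(f₂ + f₀) = 343 × -37.6/9486.4 ≈ -1.36 m/s.
So the cart is moving at 1.36 m/s away from the emitter.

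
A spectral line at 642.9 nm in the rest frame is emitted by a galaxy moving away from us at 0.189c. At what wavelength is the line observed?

Relativistic Doppler for wavelength: λ' = λ₀ · √((1 + β)/(1 − β)).
λ' = 642.9 × √(1.1890/0.8110) = 642.9 × 1.21082 ≈ 778.4 nm.

778.4 nm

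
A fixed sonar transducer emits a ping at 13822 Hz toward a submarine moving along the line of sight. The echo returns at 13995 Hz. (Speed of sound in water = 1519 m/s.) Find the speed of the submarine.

Double Doppler shift off a moving reflector: f₂ = f₀ · (v + u)/(v − u) (u > 0 toward emitter).
Rearranging, u = v · (f₂ − f₀)/(f₂ + f₀) = 1519 × 173/27817 ≈ 9.4 m/s.
So the submarine is moving at 9.4 m/s toward the emitter.

9.4 m/s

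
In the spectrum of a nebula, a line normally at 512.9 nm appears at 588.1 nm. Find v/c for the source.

0.136c

λ'/λ₀ = 1.1466 > 1 (redshift), so the source is receding.
λ'/λ₀ = √((1 + β)/(1 − β)) for a receding source ⇒ β = (r² − 1)/(r² + 1) with r = λ'/λ₀.
β = (1.3147 − 1)/(1.3147 + 1) ≈ 0.136.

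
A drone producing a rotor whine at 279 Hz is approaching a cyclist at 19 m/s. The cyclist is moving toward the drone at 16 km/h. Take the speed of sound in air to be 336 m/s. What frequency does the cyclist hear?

16 km/h = 4.444 m/s.
With source approaching and observer approaching, f' = f · (v + v_o)/(v − v_s).
f' = 279 × (336 + 4.444)/(336 − 19) = 279 × 340.44/317 ≈ 300 Hz.

300 Hz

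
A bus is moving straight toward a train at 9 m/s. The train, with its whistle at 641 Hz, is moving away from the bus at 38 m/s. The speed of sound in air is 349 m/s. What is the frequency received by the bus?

With source receding and observer approaching, f' = f · (v + v_o)/(v + v_s).
f' = 641 × (349 + 9)/(349 + 38) = 641 × 358/387 ≈ 593 Hz.

593 Hz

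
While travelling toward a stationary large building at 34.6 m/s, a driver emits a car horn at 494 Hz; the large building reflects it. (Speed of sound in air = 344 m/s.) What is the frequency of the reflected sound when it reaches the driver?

The large building receives the sound from a moving source: f₁ = f₀ · v/(v − v_e) = 494 × 344/309.4 ≈ 549 Hz.
On the return leg the driver is a moving observer: f₂ = f₁ · (v + v_e)/v = 549 × 378.6/344 ≈ 604 Hz.
Equivalently f₂ = f₀ · (v + v_e)/(v − v_e).

604 Hz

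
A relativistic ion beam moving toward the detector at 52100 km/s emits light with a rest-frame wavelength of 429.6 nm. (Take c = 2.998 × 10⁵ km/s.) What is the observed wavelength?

360.4 nm

β = v/c = 52100/299800 = 0.1738.
Relativistic Doppler for wavelength: λ' = λ₀ · √((1 − β)/(1 + β)).
λ' = 429.6 × √(0.8262/1.1738) = 429.6 × 0.83898 ≈ 360.4 nm.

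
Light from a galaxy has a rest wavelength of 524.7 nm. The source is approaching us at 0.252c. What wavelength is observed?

405.6 nm

Relativistic Doppler for wavelength: λ' = λ₀ · √((1 − β)/(1 + β)).
λ' = 524.7 × √(0.7480/1.2520) = 524.7 × 0.77295 ≈ 405.6 nm.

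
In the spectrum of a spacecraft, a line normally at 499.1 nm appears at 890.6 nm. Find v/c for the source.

λ'/λ₀ = 1.7844 > 1 (redshift), so the source is receding.
λ'/λ₀ = √((1 + β)/(1 − β)) for a receding source ⇒ β = (r² − 1)/(r² + 1) with r = λ'/λ₀.
β = (3.1841 − 1)/(3.1841 + 1) ≈ 0.522.

0.522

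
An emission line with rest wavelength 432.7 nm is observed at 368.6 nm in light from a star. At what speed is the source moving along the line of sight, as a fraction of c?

0.159c

λ'/λ₀ = 0.8519 < 1 (blueshift), so the source is approaching.
λ'/λ₀ = √((1 − β)/(1 + β)) for an approaching source ⇒ β = (1 − r²)/(1 + r²) with r = λ'/λ₀.
β = (1 − 0.7257)/(1 + 0.7257) ≈ 0.159.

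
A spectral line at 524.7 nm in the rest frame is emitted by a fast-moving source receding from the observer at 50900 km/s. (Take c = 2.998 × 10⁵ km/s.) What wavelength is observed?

622.8 nm

β = v/c = 50900/299800 = 0.1698.
Relativistic Doppler for wavelength: λ' = λ₀ · √((1 + β)/(1 − β)).
λ' = 524.7 × √(1.1698/0.8302) = 524.7 × 1.18701 ≈ 622.8 nm.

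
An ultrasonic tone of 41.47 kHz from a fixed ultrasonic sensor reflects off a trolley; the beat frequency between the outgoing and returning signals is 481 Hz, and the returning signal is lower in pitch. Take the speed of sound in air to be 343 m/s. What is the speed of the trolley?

2.00 m/s

Double Doppler shift off a moving reflector: f₂ = f₀ · (v + u)/(v − u) (u > 0 toward emitter).
Returning signal is lower, so f₂ = f₀ − Δf = 41470 − 481 = 40989 Hz.
Rearranging, u = v · (f₂ − f₀)/(f₂ + f₀) = 343 × -481/82459 ≈ -2.00 m/s.
So the trolley is moving at 2.00 m/s away from the emitter.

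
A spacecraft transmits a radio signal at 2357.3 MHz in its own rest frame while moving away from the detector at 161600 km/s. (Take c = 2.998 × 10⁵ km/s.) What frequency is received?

1290.1 MHz

β = v/c = 161600/299800 = 0.5390.
Relativistic Doppler for frequency: f' = f₀ · √((1 − β)/(1 + β)).
f' = 2357.3 × √(0.4610/1.5390) = 2357.3 × 0.54729 ≈ 1290.1 MHz.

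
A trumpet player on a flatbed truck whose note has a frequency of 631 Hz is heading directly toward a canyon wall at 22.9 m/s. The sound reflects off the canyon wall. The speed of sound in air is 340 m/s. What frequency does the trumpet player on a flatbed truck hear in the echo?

722 Hz

The canyon wall receives the sound from a moving source: f₁ = f₀ · v/(v − v_e) = 631 × 340/317.1 ≈ 677 Hz.
On the return leg the trumpet player on a flatbed truck is a moving observer: f₂ = f₁ · (v + v_e)/v = 677 × 362.9/340 ≈ 722 Hz.
Equivalently f₂ = f₀ · (v + v_e)/(v − v_e).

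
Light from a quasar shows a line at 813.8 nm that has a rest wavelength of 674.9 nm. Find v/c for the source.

λ'/λ₀ = 1.2058 > 1 (redshift), so the source is receding.
λ'/λ₀ = √((1 + β)/(1 − β)) for a receding source ⇒ β = (r² − 1)/(r² + 1) with r = λ'/λ₀.
β = (1.4540 − 1)/(1.4540 + 1) ≈ 0.185.

0.185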